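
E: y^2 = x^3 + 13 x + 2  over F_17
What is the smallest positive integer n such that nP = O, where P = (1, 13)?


Compute successive multiples of P until we hit O:
  1P = (1, 13)
  2P = (2, 6)
  3P = (12, 13)
  4P = (4, 4)
  5P = (4, 13)
  6P = (12, 4)
  7P = (2, 11)
  8P = (1, 4)
  ... (continuing to 9P)
  9P = O

ord(P) = 9


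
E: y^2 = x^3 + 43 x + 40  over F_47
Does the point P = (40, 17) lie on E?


Check whether y^2 = x^3 + 43 x + 40 (mod 47) for (x, y) = (40, 17).
LHS: y^2 = 17^2 mod 47 = 7
RHS: x^3 + 43 x + 40 = 40^3 + 43*40 + 40 mod 47 = 7
LHS = RHS

Yes, on the curve


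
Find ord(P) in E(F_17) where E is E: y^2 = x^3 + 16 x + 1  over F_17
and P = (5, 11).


Compute successive multiples of P until we hit O:
  1P = (5, 11)
  2P = (3, 5)
  3P = (1, 1)
  4P = (13, 3)
  5P = (0, 1)
  6P = (16, 1)
  7P = (12, 0)
  8P = (16, 16)
  ... (continuing to 14P)
  14P = O

ord(P) = 14


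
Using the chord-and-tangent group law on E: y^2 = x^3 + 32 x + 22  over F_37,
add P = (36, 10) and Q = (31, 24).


P != Q, so use the chord formula.
s = (y2 - y1) / (x2 - x1) = (14) / (32) mod 37 = 12
x3 = s^2 - x1 - x2 mod 37 = 12^2 - 36 - 31 = 3
y3 = s (x1 - x3) - y1 mod 37 = 12 * (36 - 3) - 10 = 16

P + Q = (3, 16)


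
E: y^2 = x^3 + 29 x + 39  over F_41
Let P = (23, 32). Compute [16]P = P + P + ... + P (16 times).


k = 16 = 10000_2 (binary, LSB first: 00001)
Double-and-add from P = (23, 32):
  bit 0 = 0: acc unchanged = O
  bit 1 = 0: acc unchanged = O
  bit 2 = 0: acc unchanged = O
  bit 3 = 0: acc unchanged = O
  bit 4 = 1: acc = O + (9, 2) = (9, 2)

16P = (9, 2)


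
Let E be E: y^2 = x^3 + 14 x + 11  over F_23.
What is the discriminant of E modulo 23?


4 a^3 + 27 b^2 = 4*14^3 + 27*11^2 = 10976 + 3267 = 14243
Delta = -16 * (14243) = -227888
Delta mod 23 = 19

Delta = 19 (mod 23)


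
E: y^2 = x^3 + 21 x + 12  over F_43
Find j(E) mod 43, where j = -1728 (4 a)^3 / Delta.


Delta = -16(4 a^3 + 27 b^2) mod 43 = 21
-1728 * (4 a)^3 = -1728 * (4*21)^3 mod 43 = 21
j = 21 * 21^(-1) mod 43 = 1

j = 1 (mod 43)


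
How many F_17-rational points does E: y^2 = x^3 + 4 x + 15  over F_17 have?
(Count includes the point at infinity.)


For each x in F_17, count y with y^2 = x^3 + 4 x + 15 mod 17:
  x = 0: RHS = 15, y in [7, 10]  -> 2 point(s)
  x = 6: RHS = 0, y in [0]  -> 1 point(s)
  x = 8: RHS = 15, y in [7, 10]  -> 2 point(s)
  x = 9: RHS = 15, y in [7, 10]  -> 2 point(s)
  x = 10: RHS = 1, y in [1, 16]  -> 2 point(s)
  x = 11: RHS = 13, y in [8, 9]  -> 2 point(s)
  x = 15: RHS = 16, y in [4, 13]  -> 2 point(s)
Affine points: 13. Add the point at infinity: total = 14.

#E(F_17) = 14


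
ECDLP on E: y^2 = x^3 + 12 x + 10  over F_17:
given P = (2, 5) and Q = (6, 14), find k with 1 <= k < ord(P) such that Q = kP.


Enumerate multiples of P until we hit Q = (6, 14):
  1P = (2, 5)
  2P = (14, 7)
  3P = (10, 5)
  4P = (5, 12)
  5P = (6, 14)
Match found at i = 5.

k = 5


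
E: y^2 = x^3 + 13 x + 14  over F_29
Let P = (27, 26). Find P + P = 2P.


Doubling: s = (3 x1^2 + a) / (2 y1)
s = (3*27^2 + 13) / (2*26) mod 29 = 20
x3 = s^2 - 2 x1 mod 29 = 20^2 - 2*27 = 27
y3 = s (x1 - x3) - y1 mod 29 = 20 * (27 - 27) - 26 = 3

2P = (27, 3)


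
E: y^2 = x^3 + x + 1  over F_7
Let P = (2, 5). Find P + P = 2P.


Doubling: s = (3 x1^2 + a) / (2 y1)
s = (3*2^2 + 1) / (2*5) mod 7 = 2
x3 = s^2 - 2 x1 mod 7 = 2^2 - 2*2 = 0
y3 = s (x1 - x3) - y1 mod 7 = 2 * (2 - 0) - 5 = 6

2P = (0, 6)


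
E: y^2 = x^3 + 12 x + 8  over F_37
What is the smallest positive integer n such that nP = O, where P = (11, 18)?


Compute successive multiples of P until we hit O:
  1P = (11, 18)
  2P = (3, 16)
  3P = (30, 5)
  4P = (6, 0)
  5P = (30, 32)
  6P = (3, 21)
  7P = (11, 19)
  8P = O

ord(P) = 8


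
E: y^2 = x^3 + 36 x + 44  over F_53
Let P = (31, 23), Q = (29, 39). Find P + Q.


P != Q, so use the chord formula.
s = (y2 - y1) / (x2 - x1) = (16) / (51) mod 53 = 45
x3 = s^2 - x1 - x2 mod 53 = 45^2 - 31 - 29 = 4
y3 = s (x1 - x3) - y1 mod 53 = 45 * (31 - 4) - 23 = 26

P + Q = (4, 26)


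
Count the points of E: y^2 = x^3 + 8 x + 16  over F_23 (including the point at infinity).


For each x in F_23, count y with y^2 = x^3 + 8 x + 16 mod 23:
  x = 0: RHS = 16, y in [4, 19]  -> 2 point(s)
  x = 1: RHS = 2, y in [5, 18]  -> 2 point(s)
  x = 6: RHS = 4, y in [2, 21]  -> 2 point(s)
  x = 7: RHS = 1, y in [1, 22]  -> 2 point(s)
  x = 9: RHS = 12, y in [9, 14]  -> 2 point(s)
  x = 11: RHS = 9, y in [3, 20]  -> 2 point(s)
  x = 12: RHS = 0, y in [0]  -> 1 point(s)
  x = 16: RHS = 8, y in [10, 13]  -> 2 point(s)
  x = 18: RHS = 12, y in [9, 14]  -> 2 point(s)
  x = 19: RHS = 12, y in [9, 14]  -> 2 point(s)
Affine points: 19. Add the point at infinity: total = 20.

#E(F_23) = 20


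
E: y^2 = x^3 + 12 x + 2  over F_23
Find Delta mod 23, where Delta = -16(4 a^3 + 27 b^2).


4 a^3 + 27 b^2 = 4*12^3 + 27*2^2 = 6912 + 108 = 7020
Delta = -16 * (7020) = -112320
Delta mod 23 = 12

Delta = 12 (mod 23)


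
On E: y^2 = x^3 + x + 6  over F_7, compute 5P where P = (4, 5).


k = 5 = 101_2 (binary, LSB first: 101)
Double-and-add from P = (4, 5):
  bit 0 = 1: acc = O + (4, 5) = (4, 5)
  bit 1 = 0: acc unchanged = (4, 5)
  bit 2 = 1: acc = (4, 5) + (3, 1) = (2, 3)

5P = (2, 3)


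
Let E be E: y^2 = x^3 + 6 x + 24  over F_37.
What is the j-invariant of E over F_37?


Delta = -16(4 a^3 + 27 b^2) mod 37 = 7
-1728 * (4 a)^3 = -1728 * (4*6)^3 mod 37 = 31
j = 31 * 7^(-1) mod 37 = 15

j = 15 (mod 37)


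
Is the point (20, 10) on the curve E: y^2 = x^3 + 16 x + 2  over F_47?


Check whether y^2 = x^3 + 16 x + 2 (mod 47) for (x, y) = (20, 10).
LHS: y^2 = 10^2 mod 47 = 6
RHS: x^3 + 16 x + 2 = 20^3 + 16*20 + 2 mod 47 = 3
LHS != RHS

No, not on the curve


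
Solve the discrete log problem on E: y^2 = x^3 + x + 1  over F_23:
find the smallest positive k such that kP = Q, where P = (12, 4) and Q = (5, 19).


Enumerate multiples of P until we hit Q = (5, 19):
  1P = (12, 4)
  2P = (5, 4)
  3P = (6, 19)
  4P = (17, 20)
  5P = (7, 12)
  6P = (13, 16)
  7P = (4, 0)
  8P = (13, 7)
  9P = (7, 11)
  10P = (17, 3)
  11P = (6, 4)
  12P = (5, 19)
Match found at i = 12.

k = 12


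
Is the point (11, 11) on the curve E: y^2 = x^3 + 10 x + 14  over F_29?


Check whether y^2 = x^3 + 10 x + 14 (mod 29) for (x, y) = (11, 11).
LHS: y^2 = 11^2 mod 29 = 5
RHS: x^3 + 10 x + 14 = 11^3 + 10*11 + 14 mod 29 = 5
LHS = RHS

Yes, on the curve


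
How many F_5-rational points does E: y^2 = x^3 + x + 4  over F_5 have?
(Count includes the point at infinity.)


For each x in F_5, count y with y^2 = x^3 + 1 x + 4 mod 5:
  x = 0: RHS = 4, y in [2, 3]  -> 2 point(s)
  x = 1: RHS = 1, y in [1, 4]  -> 2 point(s)
  x = 2: RHS = 4, y in [2, 3]  -> 2 point(s)
  x = 3: RHS = 4, y in [2, 3]  -> 2 point(s)
Affine points: 8. Add the point at infinity: total = 9.

#E(F_5) = 9


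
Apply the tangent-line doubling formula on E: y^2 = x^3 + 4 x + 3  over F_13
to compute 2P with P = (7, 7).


Doubling: s = (3 x1^2 + a) / (2 y1)
s = (3*7^2 + 4) / (2*7) mod 13 = 8
x3 = s^2 - 2 x1 mod 13 = 8^2 - 2*7 = 11
y3 = s (x1 - x3) - y1 mod 13 = 8 * (7 - 11) - 7 = 0

2P = (11, 0)


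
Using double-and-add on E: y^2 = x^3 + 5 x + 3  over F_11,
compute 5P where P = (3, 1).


k = 5 = 101_2 (binary, LSB first: 101)
Double-and-add from P = (3, 1):
  bit 0 = 1: acc = O + (3, 1) = (3, 1)
  bit 1 = 0: acc unchanged = (3, 1)
  bit 2 = 1: acc = (3, 1) + (0, 5) = (0, 6)

5P = (0, 6)


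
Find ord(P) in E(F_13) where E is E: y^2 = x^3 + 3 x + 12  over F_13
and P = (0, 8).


Compute successive multiples of P until we hit O:
  1P = (0, 8)
  2P = (1, 4)
  3P = (2, 0)
  4P = (1, 9)
  5P = (0, 5)
  6P = O

ord(P) = 6


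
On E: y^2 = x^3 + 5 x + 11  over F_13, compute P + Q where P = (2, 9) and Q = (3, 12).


P != Q, so use the chord formula.
s = (y2 - y1) / (x2 - x1) = (3) / (1) mod 13 = 3
x3 = s^2 - x1 - x2 mod 13 = 3^2 - 2 - 3 = 4
y3 = s (x1 - x3) - y1 mod 13 = 3 * (2 - 4) - 9 = 11

P + Q = (4, 11)


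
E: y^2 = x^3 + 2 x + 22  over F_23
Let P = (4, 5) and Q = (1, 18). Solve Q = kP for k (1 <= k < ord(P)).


Enumerate multiples of P until we hit Q = (1, 18):
  1P = (4, 5)
  2P = (17, 22)
  3P = (18, 5)
  4P = (1, 18)
Match found at i = 4.

k = 4


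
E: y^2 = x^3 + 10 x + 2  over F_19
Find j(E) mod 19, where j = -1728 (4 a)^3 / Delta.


Delta = -16(4 a^3 + 27 b^2) mod 19 = 12
-1728 * (4 a)^3 = -1728 * (4*10)^3 mod 19 = 8
j = 8 * 12^(-1) mod 19 = 7

j = 7 (mod 19)


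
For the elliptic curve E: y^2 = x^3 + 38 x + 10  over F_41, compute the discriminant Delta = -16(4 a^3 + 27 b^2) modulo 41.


4 a^3 + 27 b^2 = 4*38^3 + 27*10^2 = 219488 + 2700 = 222188
Delta = -16 * (222188) = -3555008
Delta mod 41 = 20

Delta = 20 (mod 41)


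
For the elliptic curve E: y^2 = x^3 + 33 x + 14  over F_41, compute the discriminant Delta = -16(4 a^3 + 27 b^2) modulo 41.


4 a^3 + 27 b^2 = 4*33^3 + 27*14^2 = 143748 + 5292 = 149040
Delta = -16 * (149040) = -2384640
Delta mod 41 = 2

Delta = 2 (mod 41)


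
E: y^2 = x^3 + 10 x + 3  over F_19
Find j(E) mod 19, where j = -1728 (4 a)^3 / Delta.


Delta = -16(4 a^3 + 27 b^2) mod 19 = 18
-1728 * (4 a)^3 = -1728 * (4*10)^3 mod 19 = 8
j = 8 * 18^(-1) mod 19 = 11

j = 11 (mod 19)


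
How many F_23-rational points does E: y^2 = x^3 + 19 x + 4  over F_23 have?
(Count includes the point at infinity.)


For each x in F_23, count y with y^2 = x^3 + 19 x + 4 mod 23:
  x = 0: RHS = 4, y in [2, 21]  -> 2 point(s)
  x = 1: RHS = 1, y in [1, 22]  -> 2 point(s)
  x = 2: RHS = 4, y in [2, 21]  -> 2 point(s)
  x = 4: RHS = 6, y in [11, 12]  -> 2 point(s)
  x = 6: RHS = 12, y in [9, 14]  -> 2 point(s)
  x = 8: RHS = 1, y in [1, 22]  -> 2 point(s)
  x = 11: RHS = 3, y in [7, 16]  -> 2 point(s)
  x = 14: RHS = 1, y in [1, 22]  -> 2 point(s)
  x = 19: RHS = 2, y in [5, 18]  -> 2 point(s)
  x = 20: RHS = 12, y in [9, 14]  -> 2 point(s)
  x = 21: RHS = 4, y in [2, 21]  -> 2 point(s)
Affine points: 22. Add the point at infinity: total = 23.

#E(F_23) = 23


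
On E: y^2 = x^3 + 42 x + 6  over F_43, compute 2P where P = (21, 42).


Doubling: s = (3 x1^2 + a) / (2 y1)
s = (3*21^2 + 42) / (2*42) mod 43 = 27
x3 = s^2 - 2 x1 mod 43 = 27^2 - 2*21 = 42
y3 = s (x1 - x3) - y1 mod 43 = 27 * (21 - 42) - 42 = 36

2P = (42, 36)


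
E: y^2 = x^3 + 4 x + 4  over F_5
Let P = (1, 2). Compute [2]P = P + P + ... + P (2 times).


k = 2 = 10_2 (binary, LSB first: 01)
Double-and-add from P = (1, 2):
  bit 0 = 0: acc unchanged = O
  bit 1 = 1: acc = O + (2, 0) = (2, 0)

2P = (2, 0)


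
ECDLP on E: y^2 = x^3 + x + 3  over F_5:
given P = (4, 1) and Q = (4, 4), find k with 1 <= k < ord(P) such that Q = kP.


Enumerate multiples of P until we hit Q = (4, 4):
  1P = (4, 1)
  2P = (1, 0)
  3P = (4, 4)
Match found at i = 3.

k = 3


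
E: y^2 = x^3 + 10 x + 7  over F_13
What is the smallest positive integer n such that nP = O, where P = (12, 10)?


Compute successive multiples of P until we hit O:
  1P = (12, 10)
  2P = (2, 3)
  3P = (3, 8)
  4P = (8, 1)
  5P = (7, 11)
  6P = (6, 7)
  7P = (5, 0)
  8P = (6, 6)
  ... (continuing to 14P)
  14P = O

ord(P) = 14


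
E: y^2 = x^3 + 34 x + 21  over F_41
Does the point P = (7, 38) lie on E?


Check whether y^2 = x^3 + 34 x + 21 (mod 41) for (x, y) = (7, 38).
LHS: y^2 = 38^2 mod 41 = 9
RHS: x^3 + 34 x + 21 = 7^3 + 34*7 + 21 mod 41 = 28
LHS != RHS

No, not on the curve


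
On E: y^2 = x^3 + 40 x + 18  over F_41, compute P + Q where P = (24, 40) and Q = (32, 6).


P != Q, so use the chord formula.
s = (y2 - y1) / (x2 - x1) = (7) / (8) mod 41 = 6
x3 = s^2 - x1 - x2 mod 41 = 6^2 - 24 - 32 = 21
y3 = s (x1 - x3) - y1 mod 41 = 6 * (24 - 21) - 40 = 19

P + Q = (21, 19)


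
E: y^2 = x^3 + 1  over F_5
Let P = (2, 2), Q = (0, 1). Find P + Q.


P != Q, so use the chord formula.
s = (y2 - y1) / (x2 - x1) = (4) / (3) mod 5 = 3
x3 = s^2 - x1 - x2 mod 5 = 3^2 - 2 - 0 = 2
y3 = s (x1 - x3) - y1 mod 5 = 3 * (2 - 2) - 2 = 3

P + Q = (2, 3)


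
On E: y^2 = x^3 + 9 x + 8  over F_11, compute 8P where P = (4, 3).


k = 8 = 1000_2 (binary, LSB first: 0001)
Double-and-add from P = (4, 3):
  bit 0 = 0: acc unchanged = O
  bit 1 = 0: acc unchanged = O
  bit 2 = 0: acc unchanged = O
  bit 3 = 1: acc = O + (2, 10) = (2, 10)

8P = (2, 10)


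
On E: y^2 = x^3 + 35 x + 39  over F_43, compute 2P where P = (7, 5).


Doubling: s = (3 x1^2 + a) / (2 y1)
s = (3*7^2 + 35) / (2*5) mod 43 = 1
x3 = s^2 - 2 x1 mod 43 = 1^2 - 2*7 = 30
y3 = s (x1 - x3) - y1 mod 43 = 1 * (7 - 30) - 5 = 15

2P = (30, 15)


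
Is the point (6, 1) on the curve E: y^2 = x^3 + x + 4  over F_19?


Check whether y^2 = x^3 + 1 x + 4 (mod 19) for (x, y) = (6, 1).
LHS: y^2 = 1^2 mod 19 = 1
RHS: x^3 + 1 x + 4 = 6^3 + 1*6 + 4 mod 19 = 17
LHS != RHS

No, not on the curve


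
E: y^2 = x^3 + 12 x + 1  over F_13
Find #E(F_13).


For each x in F_13, count y with y^2 = x^3 + 12 x + 1 mod 13:
  x = 0: RHS = 1, y in [1, 12]  -> 2 point(s)
  x = 1: RHS = 1, y in [1, 12]  -> 2 point(s)
  x = 3: RHS = 12, y in [5, 8]  -> 2 point(s)
  x = 4: RHS = 9, y in [3, 10]  -> 2 point(s)
  x = 5: RHS = 4, y in [2, 11]  -> 2 point(s)
  x = 6: RHS = 3, y in [4, 9]  -> 2 point(s)
  x = 7: RHS = 12, y in [5, 8]  -> 2 point(s)
  x = 10: RHS = 3, y in [4, 9]  -> 2 point(s)
  x = 12: RHS = 1, y in [1, 12]  -> 2 point(s)
Affine points: 18. Add the point at infinity: total = 19.

#E(F_13) = 19


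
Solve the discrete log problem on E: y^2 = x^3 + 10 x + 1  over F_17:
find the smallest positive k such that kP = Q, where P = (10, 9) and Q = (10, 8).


Enumerate multiples of P until we hit Q = (10, 8):
  1P = (10, 9)
  2P = (13, 13)
  3P = (9, 15)
  4P = (0, 16)
  5P = (8, 10)
  6P = (12, 9)
  7P = (12, 8)
  8P = (8, 7)
  9P = (0, 1)
  10P = (9, 2)
  11P = (13, 4)
  12P = (10, 8)
Match found at i = 12.

k = 12


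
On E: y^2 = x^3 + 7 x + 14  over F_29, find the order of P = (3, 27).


Compute successive multiples of P until we hit O:
  1P = (3, 27)
  2P = (1, 14)
  3P = (2, 23)
  4P = (11, 28)
  5P = (20, 18)
  6P = (12, 17)
  7P = (7, 0)
  8P = (12, 12)
  ... (continuing to 14P)
  14P = O

ord(P) = 14


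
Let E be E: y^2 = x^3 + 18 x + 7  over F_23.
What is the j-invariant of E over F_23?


Delta = -16(4 a^3 + 27 b^2) mod 23 = 11
-1728 * (4 a)^3 = -1728 * (4*18)^3 mod 23 = 11
j = 11 * 11^(-1) mod 23 = 1

j = 1 (mod 23)


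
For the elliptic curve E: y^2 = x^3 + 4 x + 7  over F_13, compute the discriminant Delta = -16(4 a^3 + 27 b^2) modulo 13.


4 a^3 + 27 b^2 = 4*4^3 + 27*7^2 = 256 + 1323 = 1579
Delta = -16 * (1579) = -25264
Delta mod 13 = 8

Delta = 8 (mod 13)


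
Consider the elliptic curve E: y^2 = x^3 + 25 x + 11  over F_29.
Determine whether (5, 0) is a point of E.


Check whether y^2 = x^3 + 25 x + 11 (mod 29) for (x, y) = (5, 0).
LHS: y^2 = 0^2 mod 29 = 0
RHS: x^3 + 25 x + 11 = 5^3 + 25*5 + 11 mod 29 = 0
LHS = RHS

Yes, on the curve


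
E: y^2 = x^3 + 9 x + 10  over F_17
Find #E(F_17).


For each x in F_17, count y with y^2 = x^3 + 9 x + 10 mod 17:
  x = 2: RHS = 2, y in [6, 11]  -> 2 point(s)
  x = 3: RHS = 13, y in [8, 9]  -> 2 point(s)
  x = 4: RHS = 8, y in [5, 12]  -> 2 point(s)
  x = 6: RHS = 8, y in [5, 12]  -> 2 point(s)
  x = 7: RHS = 8, y in [5, 12]  -> 2 point(s)
  x = 8: RHS = 16, y in [4, 13]  -> 2 point(s)
  x = 9: RHS = 4, y in [2, 15]  -> 2 point(s)
  x = 15: RHS = 1, y in [1, 16]  -> 2 point(s)
  x = 16: RHS = 0, y in [0]  -> 1 point(s)
Affine points: 17. Add the point at infinity: total = 18.

#E(F_17) = 18


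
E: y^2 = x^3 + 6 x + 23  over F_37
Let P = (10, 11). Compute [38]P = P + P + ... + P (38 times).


k = 38 = 100110_2 (binary, LSB first: 011001)
Double-and-add from P = (10, 11):
  bit 0 = 0: acc unchanged = O
  bit 1 = 1: acc = O + (1, 20) = (1, 20)
  bit 2 = 1: acc = (1, 20) + (7, 36) = (32, 33)
  bit 3 = 0: acc unchanged = (32, 33)
  bit 4 = 0: acc unchanged = (32, 33)
  bit 5 = 1: acc = (32, 33) + (15, 26) = (20, 22)

38P = (20, 22)


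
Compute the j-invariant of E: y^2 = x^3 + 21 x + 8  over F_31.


Delta = -16(4 a^3 + 27 b^2) mod 31 = 20
-1728 * (4 a)^3 = -1728 * (4*21)^3 mod 31 = 27
j = 27 * 20^(-1) mod 31 = 6

j = 6 (mod 31)


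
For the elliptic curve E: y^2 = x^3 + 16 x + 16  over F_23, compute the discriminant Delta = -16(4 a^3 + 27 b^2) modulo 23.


4 a^3 + 27 b^2 = 4*16^3 + 27*16^2 = 16384 + 6912 = 23296
Delta = -16 * (23296) = -372736
Delta mod 23 = 2

Delta = 2 (mod 23)


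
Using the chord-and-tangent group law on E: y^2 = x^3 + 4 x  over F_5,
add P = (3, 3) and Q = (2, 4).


P != Q, so use the chord formula.
s = (y2 - y1) / (x2 - x1) = (1) / (4) mod 5 = 4
x3 = s^2 - x1 - x2 mod 5 = 4^2 - 3 - 2 = 1
y3 = s (x1 - x3) - y1 mod 5 = 4 * (3 - 1) - 3 = 0

P + Q = (1, 0)


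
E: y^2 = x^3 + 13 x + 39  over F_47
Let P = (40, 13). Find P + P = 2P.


Doubling: s = (3 x1^2 + a) / (2 y1)
s = (3*40^2 + 13) / (2*13) mod 47 = 17
x3 = s^2 - 2 x1 mod 47 = 17^2 - 2*40 = 21
y3 = s (x1 - x3) - y1 mod 47 = 17 * (40 - 21) - 13 = 28

2P = (21, 28)


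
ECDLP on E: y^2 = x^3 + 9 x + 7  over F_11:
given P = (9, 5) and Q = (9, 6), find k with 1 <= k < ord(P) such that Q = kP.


Enumerate multiples of P until we hit Q = (9, 6):
  1P = (9, 5)
  2P = (5, 10)
  3P = (2, 0)
  4P = (5, 1)
  5P = (9, 6)
Match found at i = 5.

k = 5


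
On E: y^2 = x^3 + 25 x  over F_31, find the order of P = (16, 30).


Compute successive multiples of P until we hit O:
  1P = (16, 30)
  2P = (18, 19)
  3P = (4, 28)
  4P = (5, 8)
  5P = (14, 5)
  6P = (10, 14)
  7P = (19, 24)
  8P = (0, 0)
  ... (continuing to 16P)
  16P = O

ord(P) = 16


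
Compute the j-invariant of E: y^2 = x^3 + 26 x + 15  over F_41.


Delta = -16(4 a^3 + 27 b^2) mod 41 = 23
-1728 * (4 a)^3 = -1728 * (4*26)^3 mod 41 = 31
j = 31 * 23^(-1) mod 41 = 37

j = 37 (mod 41)


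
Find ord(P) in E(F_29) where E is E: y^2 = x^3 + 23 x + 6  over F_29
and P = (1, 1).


Compute successive multiples of P until we hit O:
  1P = (1, 1)
  2P = (22, 16)
  3P = (0, 8)
  4P = (19, 9)
  5P = (16, 2)
  6P = (16, 27)
  7P = (19, 20)
  8P = (0, 21)
  ... (continuing to 11P)
  11P = O

ord(P) = 11


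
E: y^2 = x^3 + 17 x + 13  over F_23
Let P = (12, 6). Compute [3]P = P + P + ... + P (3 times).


k = 3 = 11_2 (binary, LSB first: 11)
Double-and-add from P = (12, 6):
  bit 0 = 1: acc = O + (12, 6) = (12, 6)
  bit 1 = 1: acc = (12, 6) + (0, 6) = (11, 17)

3P = (11, 17)


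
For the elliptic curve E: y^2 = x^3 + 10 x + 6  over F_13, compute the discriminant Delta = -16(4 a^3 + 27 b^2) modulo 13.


4 a^3 + 27 b^2 = 4*10^3 + 27*6^2 = 4000 + 972 = 4972
Delta = -16 * (4972) = -79552
Delta mod 13 = 8

Delta = 8 (mod 13)


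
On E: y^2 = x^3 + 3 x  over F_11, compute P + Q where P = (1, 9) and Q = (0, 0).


P != Q, so use the chord formula.
s = (y2 - y1) / (x2 - x1) = (2) / (10) mod 11 = 9
x3 = s^2 - x1 - x2 mod 11 = 9^2 - 1 - 0 = 3
y3 = s (x1 - x3) - y1 mod 11 = 9 * (1 - 3) - 9 = 6

P + Q = (3, 6)


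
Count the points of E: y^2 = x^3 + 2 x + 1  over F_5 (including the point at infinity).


For each x in F_5, count y with y^2 = x^3 + 2 x + 1 mod 5:
  x = 0: RHS = 1, y in [1, 4]  -> 2 point(s)
  x = 1: RHS = 4, y in [2, 3]  -> 2 point(s)
  x = 3: RHS = 4, y in [2, 3]  -> 2 point(s)
Affine points: 6. Add the point at infinity: total = 7.

#E(F_5) = 7


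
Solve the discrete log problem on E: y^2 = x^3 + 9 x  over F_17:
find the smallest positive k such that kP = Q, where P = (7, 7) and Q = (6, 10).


Enumerate multiples of P until we hit Q = (6, 10):
  1P = (7, 7)
  2P = (4, 7)
  3P = (6, 10)
Match found at i = 3.

k = 3


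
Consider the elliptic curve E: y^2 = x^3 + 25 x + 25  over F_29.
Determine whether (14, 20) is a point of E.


Check whether y^2 = x^3 + 25 x + 25 (mod 29) for (x, y) = (14, 20).
LHS: y^2 = 20^2 mod 29 = 23
RHS: x^3 + 25 x + 25 = 14^3 + 25*14 + 25 mod 29 = 16
LHS != RHS

No, not on the curve


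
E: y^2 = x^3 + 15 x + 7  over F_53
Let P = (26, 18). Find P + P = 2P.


Doubling: s = (3 x1^2 + a) / (2 y1)
s = (3*26^2 + 15) / (2*18) mod 53 = 17
x3 = s^2 - 2 x1 mod 53 = 17^2 - 2*26 = 25
y3 = s (x1 - x3) - y1 mod 53 = 17 * (26 - 25) - 18 = 52

2P = (25, 52)


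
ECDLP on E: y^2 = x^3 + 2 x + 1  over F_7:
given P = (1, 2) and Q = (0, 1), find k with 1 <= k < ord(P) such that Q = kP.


Enumerate multiples of P until we hit Q = (0, 1):
  1P = (1, 2)
  2P = (0, 1)
Match found at i = 2.

k = 2


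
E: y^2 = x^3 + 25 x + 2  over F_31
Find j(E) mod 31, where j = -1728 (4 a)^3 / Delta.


Delta = -16(4 a^3 + 27 b^2) mod 31 = 6
-1728 * (4 a)^3 = -1728 * (4*25)^3 mod 31 = 16
j = 16 * 6^(-1) mod 31 = 13

j = 13 (mod 31)


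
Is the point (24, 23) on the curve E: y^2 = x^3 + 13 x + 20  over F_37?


Check whether y^2 = x^3 + 13 x + 20 (mod 37) for (x, y) = (24, 23).
LHS: y^2 = 23^2 mod 37 = 11
RHS: x^3 + 13 x + 20 = 24^3 + 13*24 + 20 mod 37 = 22
LHS != RHS

No, not on the curve


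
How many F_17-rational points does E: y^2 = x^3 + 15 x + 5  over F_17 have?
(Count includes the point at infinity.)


For each x in F_17, count y with y^2 = x^3 + 15 x + 5 mod 17:
  x = 1: RHS = 4, y in [2, 15]  -> 2 point(s)
  x = 2: RHS = 9, y in [3, 14]  -> 2 point(s)
  x = 3: RHS = 9, y in [3, 14]  -> 2 point(s)
  x = 5: RHS = 1, y in [1, 16]  -> 2 point(s)
  x = 8: RHS = 8, y in [5, 12]  -> 2 point(s)
  x = 9: RHS = 2, y in [6, 11]  -> 2 point(s)
  x = 10: RHS = 16, y in [4, 13]  -> 2 point(s)
  x = 12: RHS = 9, y in [3, 14]  -> 2 point(s)
  x = 13: RHS = 0, y in [0]  -> 1 point(s)
  x = 14: RHS = 1, y in [1, 16]  -> 2 point(s)
  x = 15: RHS = 1, y in [1, 16]  -> 2 point(s)
Affine points: 21. Add the point at infinity: total = 22.

#E(F_17) = 22


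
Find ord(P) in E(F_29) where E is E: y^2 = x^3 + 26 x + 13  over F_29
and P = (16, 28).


Compute successive multiples of P until we hit O:
  1P = (16, 28)
  2P = (20, 23)
  3P = (0, 10)
  4P = (12, 20)
  5P = (5, 23)
  6P = (13, 5)
  7P = (4, 6)
  8P = (18, 7)
  ... (continuing to 24P)
  24P = O

ord(P) = 24


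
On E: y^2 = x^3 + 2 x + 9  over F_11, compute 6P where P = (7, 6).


k = 6 = 110_2 (binary, LSB first: 011)
Double-and-add from P = (7, 6):
  bit 0 = 0: acc unchanged = O
  bit 1 = 1: acc = O + (0, 3) = (0, 3)
  bit 2 = 1: acc = (0, 3) + (5, 10) = (4, 9)

6P = (4, 9)


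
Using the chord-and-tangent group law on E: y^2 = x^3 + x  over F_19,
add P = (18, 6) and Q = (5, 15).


P != Q, so use the chord formula.
s = (y2 - y1) / (x2 - x1) = (9) / (6) mod 19 = 11
x3 = s^2 - x1 - x2 mod 19 = 11^2 - 18 - 5 = 3
y3 = s (x1 - x3) - y1 mod 19 = 11 * (18 - 3) - 6 = 7

P + Q = (3, 7)


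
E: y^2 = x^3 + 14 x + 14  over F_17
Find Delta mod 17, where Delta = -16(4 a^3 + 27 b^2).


4 a^3 + 27 b^2 = 4*14^3 + 27*14^2 = 10976 + 5292 = 16268
Delta = -16 * (16268) = -260288
Delta mod 17 = 16

Delta = 16 (mod 17)


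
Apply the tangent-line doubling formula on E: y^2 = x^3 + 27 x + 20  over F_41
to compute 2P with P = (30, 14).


Doubling: s = (3 x1^2 + a) / (2 y1)
s = (3*30^2 + 27) / (2*14) mod 41 = 11
x3 = s^2 - 2 x1 mod 41 = 11^2 - 2*30 = 20
y3 = s (x1 - x3) - y1 mod 41 = 11 * (30 - 20) - 14 = 14

2P = (20, 14)


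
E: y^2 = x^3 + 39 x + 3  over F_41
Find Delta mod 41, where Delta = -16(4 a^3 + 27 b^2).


4 a^3 + 27 b^2 = 4*39^3 + 27*3^2 = 237276 + 243 = 237519
Delta = -16 * (237519) = -3800304
Delta mod 41 = 27

Delta = 27 (mod 41)


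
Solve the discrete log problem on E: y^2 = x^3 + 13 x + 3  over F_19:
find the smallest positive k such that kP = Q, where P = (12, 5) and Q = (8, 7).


Enumerate multiples of P until we hit Q = (8, 7):
  1P = (12, 5)
  2P = (4, 9)
  3P = (8, 12)
  4P = (8, 7)
Match found at i = 4.

k = 4


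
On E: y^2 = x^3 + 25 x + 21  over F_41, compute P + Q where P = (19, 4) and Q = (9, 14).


P != Q, so use the chord formula.
s = (y2 - y1) / (x2 - x1) = (10) / (31) mod 41 = 40
x3 = s^2 - x1 - x2 mod 41 = 40^2 - 19 - 9 = 14
y3 = s (x1 - x3) - y1 mod 41 = 40 * (19 - 14) - 4 = 32

P + Q = (14, 32)


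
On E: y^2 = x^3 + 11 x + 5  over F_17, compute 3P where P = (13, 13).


k = 3 = 11_2 (binary, LSB first: 11)
Double-and-add from P = (13, 13):
  bit 0 = 1: acc = O + (13, 13) = (13, 13)
  bit 1 = 1: acc = (13, 13) + (9, 0) = (13, 4)

3P = (13, 4)


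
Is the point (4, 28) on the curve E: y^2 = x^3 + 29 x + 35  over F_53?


Check whether y^2 = x^3 + 29 x + 35 (mod 53) for (x, y) = (4, 28).
LHS: y^2 = 28^2 mod 53 = 42
RHS: x^3 + 29 x + 35 = 4^3 + 29*4 + 35 mod 53 = 3
LHS != RHS

No, not on the curve


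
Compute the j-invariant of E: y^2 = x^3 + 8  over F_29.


Delta = -16(4 a^3 + 27 b^2) mod 29 = 18
-1728 * (4 a)^3 = -1728 * (4*0)^3 mod 29 = 0
j = 0 * 18^(-1) mod 29 = 0

j = 0 (mod 29)


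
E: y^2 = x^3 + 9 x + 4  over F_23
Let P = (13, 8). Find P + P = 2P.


Doubling: s = (3 x1^2 + a) / (2 y1)
s = (3*13^2 + 9) / (2*8) mod 23 = 15
x3 = s^2 - 2 x1 mod 23 = 15^2 - 2*13 = 15
y3 = s (x1 - x3) - y1 mod 23 = 15 * (13 - 15) - 8 = 8

2P = (15, 8)


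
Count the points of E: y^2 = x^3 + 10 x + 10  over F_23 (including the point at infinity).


For each x in F_23, count y with y^2 = x^3 + 10 x + 10 mod 23:
  x = 5: RHS = 1, y in [1, 22]  -> 2 point(s)
  x = 7: RHS = 9, y in [3, 20]  -> 2 point(s)
  x = 8: RHS = 4, y in [2, 21]  -> 2 point(s)
  x = 9: RHS = 1, y in [1, 22]  -> 2 point(s)
  x = 10: RHS = 6, y in [11, 12]  -> 2 point(s)
  x = 11: RHS = 2, y in [5, 18]  -> 2 point(s)
  x = 12: RHS = 18, y in [8, 15]  -> 2 point(s)
  x = 15: RHS = 16, y in [4, 19]  -> 2 point(s)
Affine points: 16. Add the point at infinity: total = 17.

#E(F_23) = 17


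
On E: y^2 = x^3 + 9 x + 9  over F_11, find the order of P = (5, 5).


Compute successive multiples of P until we hit O:
  1P = (5, 5)
  2P = (6, 2)
  3P = (9, 7)
  4P = (0, 3)
  5P = (0, 8)
  6P = (9, 4)
  7P = (6, 9)
  8P = (5, 6)
  ... (continuing to 9P)
  9P = O

ord(P) = 9


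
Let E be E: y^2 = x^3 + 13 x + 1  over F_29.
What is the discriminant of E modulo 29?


4 a^3 + 27 b^2 = 4*13^3 + 27*1^2 = 8788 + 27 = 8815
Delta = -16 * (8815) = -141040
Delta mod 29 = 16

Delta = 16 (mod 29)


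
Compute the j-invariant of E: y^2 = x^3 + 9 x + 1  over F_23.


Delta = -16(4 a^3 + 27 b^2) mod 23 = 16
-1728 * (4 a)^3 = -1728 * (4*9)^3 mod 23 = 10
j = 10 * 16^(-1) mod 23 = 15

j = 15 (mod 23)


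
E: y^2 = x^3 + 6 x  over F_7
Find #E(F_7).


For each x in F_7, count y with y^2 = x^3 + 6 x + 0 mod 7:
  x = 0: RHS = 0, y in [0]  -> 1 point(s)
  x = 1: RHS = 0, y in [0]  -> 1 point(s)
  x = 4: RHS = 4, y in [2, 5]  -> 2 point(s)
  x = 5: RHS = 1, y in [1, 6]  -> 2 point(s)
  x = 6: RHS = 0, y in [0]  -> 1 point(s)
Affine points: 7. Add the point at infinity: total = 8.

#E(F_7) = 8


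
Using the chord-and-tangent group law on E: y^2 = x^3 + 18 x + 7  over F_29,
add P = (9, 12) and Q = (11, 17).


P != Q, so use the chord formula.
s = (y2 - y1) / (x2 - x1) = (5) / (2) mod 29 = 17
x3 = s^2 - x1 - x2 mod 29 = 17^2 - 9 - 11 = 8
y3 = s (x1 - x3) - y1 mod 29 = 17 * (9 - 8) - 12 = 5

P + Q = (8, 5)


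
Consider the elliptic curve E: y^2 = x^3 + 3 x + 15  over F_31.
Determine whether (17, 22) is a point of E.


Check whether y^2 = x^3 + 3 x + 15 (mod 31) for (x, y) = (17, 22).
LHS: y^2 = 22^2 mod 31 = 19
RHS: x^3 + 3 x + 15 = 17^3 + 3*17 + 15 mod 31 = 19
LHS = RHS

Yes, on the curve


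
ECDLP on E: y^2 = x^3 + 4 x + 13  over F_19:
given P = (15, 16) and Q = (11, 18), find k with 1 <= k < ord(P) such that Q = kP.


Enumerate multiples of P until we hit Q = (11, 18):
  1P = (15, 16)
  2P = (5, 5)
  3P = (8, 5)
  4P = (7, 2)
  5P = (6, 14)
  6P = (14, 18)
  7P = (13, 18)
  8P = (11, 18)
Match found at i = 8.

k = 8


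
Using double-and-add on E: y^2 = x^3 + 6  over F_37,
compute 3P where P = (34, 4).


k = 3 = 11_2 (binary, LSB first: 11)
Double-and-add from P = (34, 4):
  bit 0 = 1: acc = O + (34, 4) = (34, 4)
  bit 1 = 1: acc = (34, 4) + (33, 4) = (7, 33)

3P = (7, 33)


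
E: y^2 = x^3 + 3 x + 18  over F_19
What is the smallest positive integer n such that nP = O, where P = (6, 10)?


Compute successive multiples of P until we hit O:
  1P = (6, 10)
  2P = (16, 1)
  3P = (17, 17)
  4P = (3, 4)
  5P = (14, 12)
  6P = (5, 14)
  7P = (5, 5)
  8P = (14, 7)
  ... (continuing to 13P)
  13P = O

ord(P) = 13


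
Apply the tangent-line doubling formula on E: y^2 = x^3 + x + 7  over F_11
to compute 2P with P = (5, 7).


Doubling: s = (3 x1^2 + a) / (2 y1)
s = (3*5^2 + 1) / (2*7) mod 11 = 7
x3 = s^2 - 2 x1 mod 11 = 7^2 - 2*5 = 6
y3 = s (x1 - x3) - y1 mod 11 = 7 * (5 - 6) - 7 = 8

2P = (6, 8)


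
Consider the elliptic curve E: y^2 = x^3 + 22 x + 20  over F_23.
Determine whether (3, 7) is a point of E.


Check whether y^2 = x^3 + 22 x + 20 (mod 23) for (x, y) = (3, 7).
LHS: y^2 = 7^2 mod 23 = 3
RHS: x^3 + 22 x + 20 = 3^3 + 22*3 + 20 mod 23 = 21
LHS != RHS

No, not on the curve


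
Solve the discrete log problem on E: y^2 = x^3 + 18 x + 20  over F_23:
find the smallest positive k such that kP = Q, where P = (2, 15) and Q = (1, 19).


Enumerate multiples of P until we hit Q = (1, 19):
  1P = (2, 15)
  2P = (20, 13)
  3P = (3, 3)
  4P = (1, 19)
Match found at i = 4.

k = 4


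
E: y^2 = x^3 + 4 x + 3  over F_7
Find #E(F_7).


For each x in F_7, count y with y^2 = x^3 + 4 x + 3 mod 7:
  x = 1: RHS = 1, y in [1, 6]  -> 2 point(s)
  x = 3: RHS = 0, y in [0]  -> 1 point(s)
  x = 5: RHS = 1, y in [1, 6]  -> 2 point(s)
Affine points: 5. Add the point at infinity: total = 6.

#E(F_7) = 6


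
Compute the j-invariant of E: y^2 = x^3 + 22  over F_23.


Delta = -16(4 a^3 + 27 b^2) mod 23 = 5
-1728 * (4 a)^3 = -1728 * (4*0)^3 mod 23 = 0
j = 0 * 5^(-1) mod 23 = 0

j = 0 (mod 23)


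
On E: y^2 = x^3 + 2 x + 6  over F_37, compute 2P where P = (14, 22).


Doubling: s = (3 x1^2 + a) / (2 y1)
s = (3*14^2 + 2) / (2*22) mod 37 = 5
x3 = s^2 - 2 x1 mod 37 = 5^2 - 2*14 = 34
y3 = s (x1 - x3) - y1 mod 37 = 5 * (14 - 34) - 22 = 26

2P = (34, 26)


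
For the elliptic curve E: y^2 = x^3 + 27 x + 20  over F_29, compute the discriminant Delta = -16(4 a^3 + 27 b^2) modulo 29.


4 a^3 + 27 b^2 = 4*27^3 + 27*20^2 = 78732 + 10800 = 89532
Delta = -16 * (89532) = -1432512
Delta mod 29 = 1

Delta = 1 (mod 29)


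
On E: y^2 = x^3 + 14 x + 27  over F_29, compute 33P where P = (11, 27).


k = 33 = 100001_2 (binary, LSB first: 100001)
Double-and-add from P = (11, 27):
  bit 0 = 1: acc = O + (11, 27) = (11, 27)
  bit 1 = 0: acc unchanged = (11, 27)
  bit 2 = 0: acc unchanged = (11, 27)
  bit 3 = 0: acc unchanged = (11, 27)
  bit 4 = 0: acc unchanged = (11, 27)
  bit 5 = 1: acc = (11, 27) + (12, 26) = (7, 27)

33P = (7, 27)


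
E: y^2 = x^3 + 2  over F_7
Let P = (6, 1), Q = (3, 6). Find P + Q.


P != Q, so use the chord formula.
s = (y2 - y1) / (x2 - x1) = (5) / (4) mod 7 = 3
x3 = s^2 - x1 - x2 mod 7 = 3^2 - 6 - 3 = 0
y3 = s (x1 - x3) - y1 mod 7 = 3 * (6 - 0) - 1 = 3

P + Q = (0, 3)


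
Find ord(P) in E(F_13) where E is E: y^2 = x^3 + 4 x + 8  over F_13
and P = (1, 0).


Compute successive multiples of P until we hit O:
  1P = (1, 0)
  2P = O

ord(P) = 2


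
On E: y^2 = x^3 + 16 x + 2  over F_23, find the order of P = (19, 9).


Compute successive multiples of P until we hit O:
  1P = (19, 9)
  2P = (9, 1)
  3P = (3, 13)
  4P = (14, 7)
  5P = (15, 11)
  6P = (18, 2)
  7P = (12, 17)
  8P = (21, 13)
  ... (continuing to 26P)
  26P = O

ord(P) = 26


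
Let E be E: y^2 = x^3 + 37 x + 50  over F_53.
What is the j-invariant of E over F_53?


Delta = -16(4 a^3 + 27 b^2) mod 53 = 40
-1728 * (4 a)^3 = -1728 * (4*37)^3 mod 53 = 33
j = 33 * 40^(-1) mod 53 = 26

j = 26 (mod 53)


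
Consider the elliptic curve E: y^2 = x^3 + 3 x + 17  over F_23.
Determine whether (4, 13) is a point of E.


Check whether y^2 = x^3 + 3 x + 17 (mod 23) for (x, y) = (4, 13).
LHS: y^2 = 13^2 mod 23 = 8
RHS: x^3 + 3 x + 17 = 4^3 + 3*4 + 17 mod 23 = 1
LHS != RHS

No, not on the curve


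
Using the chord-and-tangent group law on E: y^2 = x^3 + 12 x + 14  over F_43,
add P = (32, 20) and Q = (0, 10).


P != Q, so use the chord formula.
s = (y2 - y1) / (x2 - x1) = (33) / (11) mod 43 = 3
x3 = s^2 - x1 - x2 mod 43 = 3^2 - 32 - 0 = 20
y3 = s (x1 - x3) - y1 mod 43 = 3 * (32 - 20) - 20 = 16

P + Q = (20, 16)


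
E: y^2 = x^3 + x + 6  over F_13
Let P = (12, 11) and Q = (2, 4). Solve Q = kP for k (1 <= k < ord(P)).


Enumerate multiples of P until we hit Q = (2, 4):
  1P = (12, 11)
  2P = (3, 6)
  3P = (2, 9)
  4P = (11, 10)
  5P = (4, 10)
  6P = (9, 4)
  7P = (9, 9)
  8P = (4, 3)
  9P = (11, 3)
  10P = (2, 4)
Match found at i = 10.

k = 10


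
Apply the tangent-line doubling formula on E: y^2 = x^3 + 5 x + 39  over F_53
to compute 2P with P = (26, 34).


Doubling: s = (3 x1^2 + a) / (2 y1)
s = (3*26^2 + 5) / (2*34) mod 53 = 26
x3 = s^2 - 2 x1 mod 53 = 26^2 - 2*26 = 41
y3 = s (x1 - x3) - y1 mod 53 = 26 * (26 - 41) - 34 = 0

2P = (41, 0)


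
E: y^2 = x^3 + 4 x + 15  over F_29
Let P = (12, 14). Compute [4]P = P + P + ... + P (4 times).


k = 4 = 100_2 (binary, LSB first: 001)
Double-and-add from P = (12, 14):
  bit 0 = 0: acc unchanged = O
  bit 1 = 0: acc unchanged = O
  bit 2 = 1: acc = O + (26, 18) = (26, 18)

4P = (26, 18)


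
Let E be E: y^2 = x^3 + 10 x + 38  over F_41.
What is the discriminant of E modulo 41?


4 a^3 + 27 b^2 = 4*10^3 + 27*38^2 = 4000 + 38988 = 42988
Delta = -16 * (42988) = -687808
Delta mod 41 = 8

Delta = 8 (mod 41)


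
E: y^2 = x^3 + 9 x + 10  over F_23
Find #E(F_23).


For each x in F_23, count y with y^2 = x^3 + 9 x + 10 mod 23:
  x = 2: RHS = 13, y in [6, 17]  -> 2 point(s)
  x = 3: RHS = 18, y in [8, 15]  -> 2 point(s)
  x = 4: RHS = 18, y in [8, 15]  -> 2 point(s)
  x = 6: RHS = 4, y in [2, 21]  -> 2 point(s)
  x = 7: RHS = 2, y in [5, 18]  -> 2 point(s)
  x = 12: RHS = 6, y in [11, 12]  -> 2 point(s)
  x = 13: RHS = 1, y in [1, 22]  -> 2 point(s)
  x = 15: RHS = 1, y in [1, 22]  -> 2 point(s)
  x = 16: RHS = 18, y in [8, 15]  -> 2 point(s)
  x = 17: RHS = 16, y in [4, 19]  -> 2 point(s)
  x = 18: RHS = 1, y in [1, 22]  -> 2 point(s)
  x = 19: RHS = 2, y in [5, 18]  -> 2 point(s)
  x = 20: RHS = 2, y in [5, 18]  -> 2 point(s)
  x = 22: RHS = 0, y in [0]  -> 1 point(s)
Affine points: 27. Add the point at infinity: total = 28.

#E(F_23) = 28


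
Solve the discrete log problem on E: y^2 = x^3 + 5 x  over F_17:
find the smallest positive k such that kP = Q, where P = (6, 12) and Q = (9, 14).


Enumerate multiples of P until we hit Q = (9, 14):
  1P = (6, 12)
  2P = (4, 13)
  3P = (3, 12)
  4P = (8, 5)
  5P = (11, 14)
  6P = (9, 14)
Match found at i = 6.

k = 6


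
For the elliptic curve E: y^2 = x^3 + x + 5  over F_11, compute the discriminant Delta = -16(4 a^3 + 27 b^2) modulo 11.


4 a^3 + 27 b^2 = 4*1^3 + 27*5^2 = 4 + 675 = 679
Delta = -16 * (679) = -10864
Delta mod 11 = 4

Delta = 4 (mod 11)


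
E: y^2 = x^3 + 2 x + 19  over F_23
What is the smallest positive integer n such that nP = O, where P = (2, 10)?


Compute successive multiples of P until we hit O:
  1P = (2, 10)
  2P = (5, 4)
  3P = (20, 3)
  4P = (14, 10)
  5P = (7, 13)
  6P = (7, 10)
  7P = (14, 13)
  8P = (20, 20)
  ... (continuing to 11P)
  11P = O

ord(P) = 11


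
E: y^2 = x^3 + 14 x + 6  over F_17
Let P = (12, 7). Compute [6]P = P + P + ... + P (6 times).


k = 6 = 110_2 (binary, LSB first: 011)
Double-and-add from P = (12, 7):
  bit 0 = 0: acc unchanged = O
  bit 1 = 1: acc = O + (8, 16) = (8, 16)
  bit 2 = 1: acc = (8, 16) + (2, 12) = (15, 2)

6P = (15, 2)


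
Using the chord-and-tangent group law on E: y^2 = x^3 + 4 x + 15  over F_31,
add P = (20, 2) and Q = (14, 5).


P != Q, so use the chord formula.
s = (y2 - y1) / (x2 - x1) = (3) / (25) mod 31 = 15
x3 = s^2 - x1 - x2 mod 31 = 15^2 - 20 - 14 = 5
y3 = s (x1 - x3) - y1 mod 31 = 15 * (20 - 5) - 2 = 6

P + Q = (5, 6)


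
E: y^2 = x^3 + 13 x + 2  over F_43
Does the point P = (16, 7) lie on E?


Check whether y^2 = x^3 + 13 x + 2 (mod 43) for (x, y) = (16, 7).
LHS: y^2 = 7^2 mod 43 = 6
RHS: x^3 + 13 x + 2 = 16^3 + 13*16 + 2 mod 43 = 6
LHS = RHS

Yes, on the curve


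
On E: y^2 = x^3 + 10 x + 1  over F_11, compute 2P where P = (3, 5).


Doubling: s = (3 x1^2 + a) / (2 y1)
s = (3*3^2 + 10) / (2*5) mod 11 = 7
x3 = s^2 - 2 x1 mod 11 = 7^2 - 2*3 = 10
y3 = s (x1 - x3) - y1 mod 11 = 7 * (3 - 10) - 5 = 1

2P = (10, 1)


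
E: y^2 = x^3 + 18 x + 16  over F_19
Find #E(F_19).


For each x in F_19, count y with y^2 = x^3 + 18 x + 16 mod 19:
  x = 0: RHS = 16, y in [4, 15]  -> 2 point(s)
  x = 1: RHS = 16, y in [4, 15]  -> 2 point(s)
  x = 4: RHS = 0, y in [0]  -> 1 point(s)
  x = 6: RHS = 17, y in [6, 13]  -> 2 point(s)
  x = 8: RHS = 7, y in [8, 11]  -> 2 point(s)
  x = 11: RHS = 6, y in [5, 14]  -> 2 point(s)
  x = 16: RHS = 11, y in [7, 12]  -> 2 point(s)
  x = 18: RHS = 16, y in [4, 15]  -> 2 point(s)
Affine points: 15. Add the point at infinity: total = 16.

#E(F_19) = 16


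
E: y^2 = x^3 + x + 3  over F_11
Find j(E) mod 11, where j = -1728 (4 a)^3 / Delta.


Delta = -16(4 a^3 + 27 b^2) mod 11 = 8
-1728 * (4 a)^3 = -1728 * (4*1)^3 mod 11 = 2
j = 2 * 8^(-1) mod 11 = 3

j = 3 (mod 11)


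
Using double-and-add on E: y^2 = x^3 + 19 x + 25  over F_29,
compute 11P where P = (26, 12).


k = 11 = 1011_2 (binary, LSB first: 1101)
Double-and-add from P = (26, 12):
  bit 0 = 1: acc = O + (26, 12) = (26, 12)
  bit 1 = 1: acc = (26, 12) + (28, 18) = (13, 27)
  bit 2 = 0: acc unchanged = (13, 27)
  bit 3 = 1: acc = (13, 27) + (22, 10) = (28, 11)

11P = (28, 11)


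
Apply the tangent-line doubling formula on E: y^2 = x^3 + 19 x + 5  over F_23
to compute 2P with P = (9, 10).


Doubling: s = (3 x1^2 + a) / (2 y1)
s = (3*9^2 + 19) / (2*10) mod 23 = 20
x3 = s^2 - 2 x1 mod 23 = 20^2 - 2*9 = 14
y3 = s (x1 - x3) - y1 mod 23 = 20 * (9 - 14) - 10 = 5

2P = (14, 5)


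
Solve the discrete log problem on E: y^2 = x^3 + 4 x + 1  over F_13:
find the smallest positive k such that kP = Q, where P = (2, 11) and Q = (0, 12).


Enumerate multiples of P until we hit Q = (0, 12):
  1P = (2, 11)
  2P = (12, 3)
  3P = (9, 5)
  4P = (3, 1)
  5P = (4, 9)
  6P = (8, 8)
  7P = (0, 1)
  8P = (10, 1)
  9P = (5, 9)
  10P = (5, 4)
  11P = (10, 12)
  12P = (0, 12)
Match found at i = 12.

k = 12


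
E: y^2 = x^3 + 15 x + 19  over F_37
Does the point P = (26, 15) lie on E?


Check whether y^2 = x^3 + 15 x + 19 (mod 37) for (x, y) = (26, 15).
LHS: y^2 = 15^2 mod 37 = 3
RHS: x^3 + 15 x + 19 = 26^3 + 15*26 + 19 mod 37 = 3
LHS = RHS

Yes, on the curve


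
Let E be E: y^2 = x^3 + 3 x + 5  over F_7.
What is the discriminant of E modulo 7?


4 a^3 + 27 b^2 = 4*3^3 + 27*5^2 = 108 + 675 = 783
Delta = -16 * (783) = -12528
Delta mod 7 = 2

Delta = 2 (mod 7)


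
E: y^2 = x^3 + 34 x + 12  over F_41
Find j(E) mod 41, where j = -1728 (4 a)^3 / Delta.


Delta = -16(4 a^3 + 27 b^2) mod 41 = 6
-1728 * (4 a)^3 = -1728 * (4*34)^3 mod 41 = 20
j = 20 * 6^(-1) mod 41 = 17

j = 17 (mod 41)


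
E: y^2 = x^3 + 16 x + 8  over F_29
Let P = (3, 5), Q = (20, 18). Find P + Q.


P != Q, so use the chord formula.
s = (y2 - y1) / (x2 - x1) = (13) / (17) mod 29 = 11
x3 = s^2 - x1 - x2 mod 29 = 11^2 - 3 - 20 = 11
y3 = s (x1 - x3) - y1 mod 29 = 11 * (3 - 11) - 5 = 23

P + Q = (11, 23)


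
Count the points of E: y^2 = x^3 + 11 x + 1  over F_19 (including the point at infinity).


For each x in F_19, count y with y^2 = x^3 + 11 x + 1 mod 19:
  x = 0: RHS = 1, y in [1, 18]  -> 2 point(s)
  x = 3: RHS = 4, y in [2, 17]  -> 2 point(s)
  x = 6: RHS = 17, y in [6, 13]  -> 2 point(s)
  x = 10: RHS = 9, y in [3, 16]  -> 2 point(s)
  x = 11: RHS = 9, y in [3, 16]  -> 2 point(s)
  x = 13: RHS = 4, y in [2, 17]  -> 2 point(s)
  x = 14: RHS = 11, y in [7, 12]  -> 2 point(s)
  x = 15: RHS = 7, y in [8, 11]  -> 2 point(s)
  x = 16: RHS = 17, y in [6, 13]  -> 2 point(s)
  x = 17: RHS = 9, y in [3, 16]  -> 2 point(s)
Affine points: 20. Add the point at infinity: total = 21.

#E(F_19) = 21


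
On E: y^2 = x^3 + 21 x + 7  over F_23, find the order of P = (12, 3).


Compute successive multiples of P until we hit O:
  1P = (12, 3)
  2P = (1, 11)
  3P = (13, 4)
  4P = (22, 10)
  5P = (21, 16)
  6P = (6, 21)
  7P = (14, 3)
  8P = (20, 20)
  ... (continuing to 18P)
  18P = O

ord(P) = 18
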